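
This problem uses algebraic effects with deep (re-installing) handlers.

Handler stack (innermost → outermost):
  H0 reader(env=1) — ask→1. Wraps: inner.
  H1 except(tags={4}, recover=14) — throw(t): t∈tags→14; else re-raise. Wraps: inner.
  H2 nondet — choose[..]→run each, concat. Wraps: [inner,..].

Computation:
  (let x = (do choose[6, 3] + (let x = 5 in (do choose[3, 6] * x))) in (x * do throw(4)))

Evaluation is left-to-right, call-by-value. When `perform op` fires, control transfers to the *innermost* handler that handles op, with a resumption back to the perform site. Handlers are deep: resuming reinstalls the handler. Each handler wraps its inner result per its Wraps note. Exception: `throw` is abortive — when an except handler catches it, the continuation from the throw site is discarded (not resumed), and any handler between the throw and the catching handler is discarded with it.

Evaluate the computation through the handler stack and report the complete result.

Step-by-step:
choose[6, 3] @ H2
  branch[0] choose=6:
    choose[3, 6] @ H2
      branch[0] choose=3:
        throw(4) @ H1 caught ⇒ 14
        H2 returns [14]
      branch[1] choose=6:
        throw(4) @ H1 caught ⇒ 14
        H2 returns [14]
  branch[1] choose=3:
    choose[3, 6] @ H2
      branch[0] choose=3:
        throw(4) @ H1 caught ⇒ 14
        H2 returns [14]
      branch[1] choose=6:
        throw(4) @ H1 caught ⇒ 14
        H2 returns [14]
= [14, 14, 14, 14]

Answer: [14, 14, 14, 14]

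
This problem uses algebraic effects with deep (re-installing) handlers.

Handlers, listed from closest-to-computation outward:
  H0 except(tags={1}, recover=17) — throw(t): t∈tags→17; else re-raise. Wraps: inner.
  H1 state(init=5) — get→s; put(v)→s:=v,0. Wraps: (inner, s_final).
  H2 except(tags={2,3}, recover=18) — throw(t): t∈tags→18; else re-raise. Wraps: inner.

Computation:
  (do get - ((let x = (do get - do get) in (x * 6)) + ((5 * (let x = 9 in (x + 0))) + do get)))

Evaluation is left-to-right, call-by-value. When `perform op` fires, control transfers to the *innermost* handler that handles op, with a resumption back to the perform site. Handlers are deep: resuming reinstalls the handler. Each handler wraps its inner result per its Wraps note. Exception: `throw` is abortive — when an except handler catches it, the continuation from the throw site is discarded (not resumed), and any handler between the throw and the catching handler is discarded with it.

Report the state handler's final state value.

Step-by-step:
get @ H1 ⇒ 5
get @ H1 ⇒ 5
get @ H1 ⇒ 5
get @ H1 ⇒ 5
H0 returns -45
H1 returns (-45, 5)
H2 returns (-45, 5)
= (-45, 5)

Answer: 5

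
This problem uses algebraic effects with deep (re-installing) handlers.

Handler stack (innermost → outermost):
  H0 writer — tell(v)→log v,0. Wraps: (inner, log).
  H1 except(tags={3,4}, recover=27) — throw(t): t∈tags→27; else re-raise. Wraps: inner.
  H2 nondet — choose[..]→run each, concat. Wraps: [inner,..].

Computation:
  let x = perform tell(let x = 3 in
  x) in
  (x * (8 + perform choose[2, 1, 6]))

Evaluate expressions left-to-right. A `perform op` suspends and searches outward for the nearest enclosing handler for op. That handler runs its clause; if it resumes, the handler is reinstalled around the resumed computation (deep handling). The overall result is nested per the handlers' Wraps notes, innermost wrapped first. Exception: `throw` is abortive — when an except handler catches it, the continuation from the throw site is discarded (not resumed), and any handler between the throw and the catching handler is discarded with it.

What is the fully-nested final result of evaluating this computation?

Step-by-step:
tell(3) @ H0 ⇒ log+=3
choose[2, 1, 6] @ H2
  branch[0] choose=2:
    H0 returns (0, (3))
    H1 returns (0, (3))
    H2 returns [(0, (3))]
  branch[1] choose=1:
    H0 returns (0, (3))
    H1 returns (0, (3))
    H2 returns [(0, (3))]
  branch[2] choose=6:
    H0 returns (0, (3))
    H1 returns (0, (3))
    H2 returns [(0, (3))]
= [(0, (3)), (0, (3)), (0, (3))]

Answer: [(0, (3)), (0, (3)), (0, (3))]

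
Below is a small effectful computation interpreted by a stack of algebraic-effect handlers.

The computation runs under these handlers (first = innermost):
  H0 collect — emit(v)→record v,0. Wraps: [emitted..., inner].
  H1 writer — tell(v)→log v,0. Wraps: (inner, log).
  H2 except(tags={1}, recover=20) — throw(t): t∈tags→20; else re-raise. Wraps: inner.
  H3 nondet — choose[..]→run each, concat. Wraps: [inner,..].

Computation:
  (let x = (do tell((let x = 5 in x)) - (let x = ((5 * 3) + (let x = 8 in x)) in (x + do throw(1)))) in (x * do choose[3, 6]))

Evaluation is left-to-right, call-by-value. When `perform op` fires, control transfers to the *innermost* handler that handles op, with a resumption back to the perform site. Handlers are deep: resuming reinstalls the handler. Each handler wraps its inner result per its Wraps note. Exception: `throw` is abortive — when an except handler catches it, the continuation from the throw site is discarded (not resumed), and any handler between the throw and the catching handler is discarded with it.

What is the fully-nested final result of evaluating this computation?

Answer: [20]

Step-by-step:
tell(5) @ H1 ⇒ log+=5
throw(1) @ H2 caught ⇒ 20
H3 returns [20]
= [20]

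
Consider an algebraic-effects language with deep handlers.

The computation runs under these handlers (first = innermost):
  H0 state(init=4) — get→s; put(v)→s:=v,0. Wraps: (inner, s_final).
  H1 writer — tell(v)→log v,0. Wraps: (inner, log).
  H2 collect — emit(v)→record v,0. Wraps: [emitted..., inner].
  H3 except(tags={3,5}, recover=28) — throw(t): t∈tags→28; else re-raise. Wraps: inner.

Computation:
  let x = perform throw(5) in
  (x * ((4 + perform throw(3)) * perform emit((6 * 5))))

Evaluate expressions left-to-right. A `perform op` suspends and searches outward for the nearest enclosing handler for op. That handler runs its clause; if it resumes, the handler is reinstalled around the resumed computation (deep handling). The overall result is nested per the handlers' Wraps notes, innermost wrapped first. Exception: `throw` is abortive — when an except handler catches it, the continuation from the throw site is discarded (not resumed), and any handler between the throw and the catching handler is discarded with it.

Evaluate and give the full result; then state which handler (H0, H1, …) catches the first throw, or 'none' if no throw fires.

Answer: 28 ; first throw caught by: H3

Evaluation trace:
throw(5) @ H3 caught ⇒ 28
= 28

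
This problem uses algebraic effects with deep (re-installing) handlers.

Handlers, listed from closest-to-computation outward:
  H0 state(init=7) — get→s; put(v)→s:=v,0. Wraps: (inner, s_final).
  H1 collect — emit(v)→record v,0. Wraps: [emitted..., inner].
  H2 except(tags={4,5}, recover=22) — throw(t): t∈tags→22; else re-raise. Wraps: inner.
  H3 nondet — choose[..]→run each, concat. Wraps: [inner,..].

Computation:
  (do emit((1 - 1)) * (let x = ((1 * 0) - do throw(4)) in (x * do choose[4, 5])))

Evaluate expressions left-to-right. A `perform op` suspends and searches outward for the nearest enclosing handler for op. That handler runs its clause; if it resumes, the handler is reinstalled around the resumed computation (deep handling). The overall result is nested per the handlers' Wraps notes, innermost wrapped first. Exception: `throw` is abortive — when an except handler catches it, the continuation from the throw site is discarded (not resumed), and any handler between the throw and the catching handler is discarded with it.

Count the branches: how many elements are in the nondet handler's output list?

Evaluation trace:
emit(0) @ H1 ⇒ out+=0
throw(4) @ H2 caught ⇒ 22
H3 returns [22]
= [22]

Answer: 1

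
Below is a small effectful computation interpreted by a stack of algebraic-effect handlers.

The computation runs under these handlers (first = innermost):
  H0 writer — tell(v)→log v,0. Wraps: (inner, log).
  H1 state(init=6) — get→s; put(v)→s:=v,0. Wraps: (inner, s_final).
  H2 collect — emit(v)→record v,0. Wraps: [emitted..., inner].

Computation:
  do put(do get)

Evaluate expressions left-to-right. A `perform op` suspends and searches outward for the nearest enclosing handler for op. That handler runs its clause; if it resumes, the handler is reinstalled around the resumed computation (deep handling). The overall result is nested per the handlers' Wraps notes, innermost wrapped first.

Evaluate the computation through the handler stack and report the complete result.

Evaluation trace:
get @ H1 ⇒ 6
put(6) @ H1 ⇒ s:=6
H0 returns (0, ())
H1 returns ((0, ()), 6)
H2 returns [((0, ()), 6)]
= [((0, ()), 6)]

Answer: [((0, ()), 6)]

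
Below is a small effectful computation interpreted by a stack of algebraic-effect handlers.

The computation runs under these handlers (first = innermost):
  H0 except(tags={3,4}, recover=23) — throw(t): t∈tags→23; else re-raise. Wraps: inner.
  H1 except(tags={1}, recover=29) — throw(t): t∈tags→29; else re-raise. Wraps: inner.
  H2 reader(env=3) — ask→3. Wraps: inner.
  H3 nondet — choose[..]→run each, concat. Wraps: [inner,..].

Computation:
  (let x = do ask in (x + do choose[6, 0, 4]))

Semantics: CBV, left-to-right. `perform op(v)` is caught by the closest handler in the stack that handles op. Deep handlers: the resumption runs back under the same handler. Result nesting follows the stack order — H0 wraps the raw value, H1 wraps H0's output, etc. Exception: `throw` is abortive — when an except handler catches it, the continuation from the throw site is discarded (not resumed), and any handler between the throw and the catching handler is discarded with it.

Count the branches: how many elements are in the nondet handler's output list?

Answer: 3

Evaluation trace:
ask @ H2 ⇒ 3
choose[6, 0, 4] @ H3
  branch[0] choose=6:
    H0 returns 9
    H1 returns 9
    H2 returns 9
    H3 returns [9]
  branch[1] choose=0:
    H0 returns 3
    H1 returns 3
    H2 returns 3
    H3 returns [3]
  branch[2] choose=4:
    H0 returns 7
    H1 returns 7
    H2 returns 7
    H3 returns [7]
= [9, 3, 7]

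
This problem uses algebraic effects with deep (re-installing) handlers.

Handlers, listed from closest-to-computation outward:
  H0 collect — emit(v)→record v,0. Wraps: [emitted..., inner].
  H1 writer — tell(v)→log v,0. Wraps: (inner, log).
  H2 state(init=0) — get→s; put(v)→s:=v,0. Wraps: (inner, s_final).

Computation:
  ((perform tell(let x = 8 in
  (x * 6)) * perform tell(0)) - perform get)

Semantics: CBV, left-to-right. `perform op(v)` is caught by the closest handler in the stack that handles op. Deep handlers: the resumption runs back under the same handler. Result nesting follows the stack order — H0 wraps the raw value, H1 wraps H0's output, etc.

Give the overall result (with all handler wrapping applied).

Working:
tell(48) @ H1 ⇒ log+=48
tell(0) @ H1 ⇒ log+=0
get @ H2 ⇒ 0
H0 returns [0]
H1 returns ([0], (48, 0))
H2 returns (([0], (48, 0)), 0)
= (([0], (48, 0)), 0)

Answer: (([0], (48, 0)), 0)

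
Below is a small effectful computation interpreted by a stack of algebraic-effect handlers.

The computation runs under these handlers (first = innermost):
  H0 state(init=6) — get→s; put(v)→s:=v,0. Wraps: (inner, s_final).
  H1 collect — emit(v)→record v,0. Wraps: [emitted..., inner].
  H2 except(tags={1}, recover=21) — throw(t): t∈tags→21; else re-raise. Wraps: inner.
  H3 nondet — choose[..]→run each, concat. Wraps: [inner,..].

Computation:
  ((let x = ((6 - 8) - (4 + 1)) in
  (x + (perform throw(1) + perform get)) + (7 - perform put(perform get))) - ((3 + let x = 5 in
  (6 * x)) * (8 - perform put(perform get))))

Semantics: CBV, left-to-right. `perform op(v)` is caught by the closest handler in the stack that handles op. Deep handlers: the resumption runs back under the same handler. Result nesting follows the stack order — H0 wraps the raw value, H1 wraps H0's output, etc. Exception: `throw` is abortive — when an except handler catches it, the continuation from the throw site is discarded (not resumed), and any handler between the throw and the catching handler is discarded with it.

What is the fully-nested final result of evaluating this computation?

Answer: [21]

Step-by-step:
throw(1) @ H2 caught ⇒ 21
H3 returns [21]
= [21]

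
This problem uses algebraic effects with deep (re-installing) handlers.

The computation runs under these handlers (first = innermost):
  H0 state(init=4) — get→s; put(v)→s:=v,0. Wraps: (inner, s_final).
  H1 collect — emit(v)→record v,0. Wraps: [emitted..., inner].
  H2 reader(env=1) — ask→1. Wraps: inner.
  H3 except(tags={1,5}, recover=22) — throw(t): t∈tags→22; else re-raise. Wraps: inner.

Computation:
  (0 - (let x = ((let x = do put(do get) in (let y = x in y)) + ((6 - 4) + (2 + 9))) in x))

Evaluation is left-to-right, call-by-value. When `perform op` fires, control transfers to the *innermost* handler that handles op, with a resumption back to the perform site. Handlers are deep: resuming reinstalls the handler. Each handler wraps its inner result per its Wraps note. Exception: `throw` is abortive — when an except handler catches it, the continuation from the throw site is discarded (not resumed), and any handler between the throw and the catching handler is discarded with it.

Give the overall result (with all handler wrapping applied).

Working:
get @ H0 ⇒ 4
put(4) @ H0 ⇒ s:=4
H0 returns (-13, 4)
H1 returns [(-13, 4)]
H2 returns [(-13, 4)]
H3 returns [(-13, 4)]
= [(-13, 4)]

Answer: [(-13, 4)]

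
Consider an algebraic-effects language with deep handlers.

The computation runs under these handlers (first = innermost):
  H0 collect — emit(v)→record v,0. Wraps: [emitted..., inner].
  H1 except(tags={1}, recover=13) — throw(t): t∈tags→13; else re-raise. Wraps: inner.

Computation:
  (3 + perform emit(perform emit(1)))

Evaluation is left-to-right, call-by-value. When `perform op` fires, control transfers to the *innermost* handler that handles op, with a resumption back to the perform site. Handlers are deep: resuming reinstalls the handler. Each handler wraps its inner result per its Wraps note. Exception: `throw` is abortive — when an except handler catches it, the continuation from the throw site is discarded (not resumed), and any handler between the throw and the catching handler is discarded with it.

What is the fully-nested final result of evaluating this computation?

Answer: [1, 0, 3]

Evaluation trace:
emit(1) @ H0 ⇒ out+=1
emit(0) @ H0 ⇒ out+=0
H0 returns [1, 0, 3]
H1 returns [1, 0, 3]
= [1, 0, 3]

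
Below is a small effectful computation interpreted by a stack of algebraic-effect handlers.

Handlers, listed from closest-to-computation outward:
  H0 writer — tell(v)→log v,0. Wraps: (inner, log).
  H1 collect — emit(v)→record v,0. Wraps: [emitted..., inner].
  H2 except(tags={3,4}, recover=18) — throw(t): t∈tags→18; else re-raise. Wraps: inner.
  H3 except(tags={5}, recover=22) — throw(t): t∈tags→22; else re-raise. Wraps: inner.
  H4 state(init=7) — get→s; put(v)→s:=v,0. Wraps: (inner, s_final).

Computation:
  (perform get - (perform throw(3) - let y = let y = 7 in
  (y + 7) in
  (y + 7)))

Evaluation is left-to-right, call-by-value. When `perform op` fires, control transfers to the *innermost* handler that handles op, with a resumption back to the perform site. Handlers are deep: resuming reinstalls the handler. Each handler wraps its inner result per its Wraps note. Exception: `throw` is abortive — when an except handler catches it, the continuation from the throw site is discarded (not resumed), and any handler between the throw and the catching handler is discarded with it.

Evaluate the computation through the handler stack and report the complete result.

Answer: (18, 7)

Working:
get @ H4 ⇒ 7
throw(3) @ H2 caught ⇒ 18
H3 returns 18
H4 returns (18, 7)
= (18, 7)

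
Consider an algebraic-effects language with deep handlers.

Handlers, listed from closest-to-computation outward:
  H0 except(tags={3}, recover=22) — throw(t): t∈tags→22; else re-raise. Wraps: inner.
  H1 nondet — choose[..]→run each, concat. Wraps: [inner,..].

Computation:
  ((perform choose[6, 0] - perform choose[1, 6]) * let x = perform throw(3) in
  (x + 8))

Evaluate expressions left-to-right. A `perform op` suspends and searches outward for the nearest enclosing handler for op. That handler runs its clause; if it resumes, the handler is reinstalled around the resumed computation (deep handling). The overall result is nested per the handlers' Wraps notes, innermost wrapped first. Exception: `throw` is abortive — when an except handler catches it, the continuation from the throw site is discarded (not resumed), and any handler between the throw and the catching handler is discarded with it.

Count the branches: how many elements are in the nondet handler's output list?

Step-by-step:
choose[6, 0] @ H1
  branch[0] choose=6:
    choose[1, 6] @ H1
      branch[0] choose=1:
        throw(3) @ H0 caught ⇒ 22
        H1 returns [22]
      branch[1] choose=6:
        throw(3) @ H0 caught ⇒ 22
        H1 returns [22]
  branch[1] choose=0:
    choose[1, 6] @ H1
      branch[0] choose=1:
        throw(3) @ H0 caught ⇒ 22
        H1 returns [22]
      branch[1] choose=6:
        throw(3) @ H0 caught ⇒ 22
        H1 returns [22]
= [22, 22, 22, 22]

Answer: 4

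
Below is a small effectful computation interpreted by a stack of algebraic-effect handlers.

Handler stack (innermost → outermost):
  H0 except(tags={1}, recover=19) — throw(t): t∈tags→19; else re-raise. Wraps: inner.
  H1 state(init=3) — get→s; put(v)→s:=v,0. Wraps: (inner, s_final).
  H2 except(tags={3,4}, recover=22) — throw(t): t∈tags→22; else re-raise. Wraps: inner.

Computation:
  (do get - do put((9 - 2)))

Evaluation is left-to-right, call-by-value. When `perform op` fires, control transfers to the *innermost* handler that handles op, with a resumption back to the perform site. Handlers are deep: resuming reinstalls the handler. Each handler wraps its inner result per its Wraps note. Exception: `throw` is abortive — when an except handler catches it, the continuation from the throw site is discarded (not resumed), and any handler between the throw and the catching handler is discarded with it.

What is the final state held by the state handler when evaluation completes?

Answer: 7

Working:
get @ H1 ⇒ 3
put(7) @ H1 ⇒ s:=7
H0 returns 3
H1 returns (3, 7)
H2 returns (3, 7)
= (3, 7)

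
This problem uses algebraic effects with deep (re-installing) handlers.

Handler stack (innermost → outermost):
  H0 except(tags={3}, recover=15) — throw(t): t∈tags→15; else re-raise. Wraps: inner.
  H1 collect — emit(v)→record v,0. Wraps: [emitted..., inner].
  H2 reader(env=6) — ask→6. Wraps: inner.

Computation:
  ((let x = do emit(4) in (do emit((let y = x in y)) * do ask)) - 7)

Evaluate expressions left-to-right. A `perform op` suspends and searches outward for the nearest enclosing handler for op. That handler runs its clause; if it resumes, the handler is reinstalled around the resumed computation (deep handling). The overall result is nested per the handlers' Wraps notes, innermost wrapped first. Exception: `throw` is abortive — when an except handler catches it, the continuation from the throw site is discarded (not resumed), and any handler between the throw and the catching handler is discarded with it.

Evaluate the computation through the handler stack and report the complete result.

Step-by-step:
emit(4) @ H1 ⇒ out+=4
emit(0) @ H1 ⇒ out+=0
ask @ H2 ⇒ 6
H0 returns -7
H1 returns [4, 0, -7]
H2 returns [4, 0, -7]
= [4, 0, -7]

Answer: [4, 0, -7]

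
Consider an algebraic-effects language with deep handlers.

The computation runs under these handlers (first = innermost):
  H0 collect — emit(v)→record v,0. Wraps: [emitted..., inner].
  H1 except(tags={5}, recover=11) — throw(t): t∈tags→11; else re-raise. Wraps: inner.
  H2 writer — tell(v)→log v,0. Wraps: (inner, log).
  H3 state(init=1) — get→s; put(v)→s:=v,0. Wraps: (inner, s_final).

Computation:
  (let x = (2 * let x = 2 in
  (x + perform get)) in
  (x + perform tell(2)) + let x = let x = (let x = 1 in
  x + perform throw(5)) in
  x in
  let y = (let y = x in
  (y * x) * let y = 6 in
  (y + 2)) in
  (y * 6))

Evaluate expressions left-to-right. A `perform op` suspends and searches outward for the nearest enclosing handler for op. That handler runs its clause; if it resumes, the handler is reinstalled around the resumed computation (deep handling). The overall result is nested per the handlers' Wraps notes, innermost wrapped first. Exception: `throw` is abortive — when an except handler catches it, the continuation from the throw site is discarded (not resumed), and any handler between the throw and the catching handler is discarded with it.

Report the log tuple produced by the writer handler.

Step-by-step:
get @ H3 ⇒ 1
tell(2) @ H2 ⇒ log+=2
throw(5) @ H1 caught ⇒ 11
H2 returns (11, (2))
H3 returns ((11, (2)), 1)
= ((11, (2)), 1)

Answer: (2)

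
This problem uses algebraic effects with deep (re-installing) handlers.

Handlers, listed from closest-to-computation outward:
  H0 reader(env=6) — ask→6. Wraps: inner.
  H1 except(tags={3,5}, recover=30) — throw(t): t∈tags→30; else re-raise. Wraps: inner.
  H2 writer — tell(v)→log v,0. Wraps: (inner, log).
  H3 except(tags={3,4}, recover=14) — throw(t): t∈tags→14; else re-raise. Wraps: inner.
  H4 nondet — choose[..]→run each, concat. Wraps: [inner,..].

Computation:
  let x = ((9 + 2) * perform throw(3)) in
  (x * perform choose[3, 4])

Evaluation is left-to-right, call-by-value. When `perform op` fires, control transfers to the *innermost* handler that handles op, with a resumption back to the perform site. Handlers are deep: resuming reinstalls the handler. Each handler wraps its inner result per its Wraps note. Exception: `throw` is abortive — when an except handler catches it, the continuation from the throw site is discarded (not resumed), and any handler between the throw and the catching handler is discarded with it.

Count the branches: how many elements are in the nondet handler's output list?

Step-by-step:
throw(3) @ H1 caught ⇒ 30
H2 returns (30, ())
H3 returns (30, ())
H4 returns [(30, ())]
= [(30, ())]

Answer: 1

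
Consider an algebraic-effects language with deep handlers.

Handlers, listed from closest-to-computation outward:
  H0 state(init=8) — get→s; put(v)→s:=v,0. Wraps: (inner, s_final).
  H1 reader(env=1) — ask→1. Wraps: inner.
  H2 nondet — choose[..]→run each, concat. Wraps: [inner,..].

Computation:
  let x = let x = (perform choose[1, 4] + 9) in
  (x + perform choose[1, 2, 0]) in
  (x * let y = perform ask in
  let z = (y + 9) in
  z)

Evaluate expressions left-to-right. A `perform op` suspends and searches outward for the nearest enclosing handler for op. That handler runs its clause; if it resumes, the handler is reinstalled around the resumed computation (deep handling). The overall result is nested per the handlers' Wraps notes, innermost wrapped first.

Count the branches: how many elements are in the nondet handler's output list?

Working:
choose[1, 4] @ H2
  branch[0] choose=1:
    choose[1, 2, 0] @ H2
      branch[0] choose=1:
        ask @ H1 ⇒ 1
        H0 returns (110, 8)
        H1 returns (110, 8)
        H2 returns [(110, 8)]
      branch[1] choose=2:
        ask @ H1 ⇒ 1
        H0 returns (120, 8)
        H1 returns (120, 8)
        H2 returns [(120, 8)]
      branch[2] choose=0:
        ask @ H1 ⇒ 1
        H0 returns (100, 8)
        H1 returns (100, 8)
        H2 returns [(100, 8)]
  branch[1] choose=4:
    choose[1, 2, 0] @ H2
      branch[0] choose=1:
        ask @ H1 ⇒ 1
        H0 returns (140, 8)
        H1 returns (140, 8)
        H2 returns [(140, 8)]
      branch[1] choose=2:
        ask @ H1 ⇒ 1
        H0 returns (150, 8)
        H1 returns (150, 8)
        H2 returns [(150, 8)]
      branch[2] choose=0:
        ask @ H1 ⇒ 1
        H0 returns (130, 8)
        H1 returns (130, 8)
        H2 returns [(130, 8)]
= [(110, 8), (120, 8), (100, 8), (140, 8), (150, 8), (130, 8)]

Answer: 6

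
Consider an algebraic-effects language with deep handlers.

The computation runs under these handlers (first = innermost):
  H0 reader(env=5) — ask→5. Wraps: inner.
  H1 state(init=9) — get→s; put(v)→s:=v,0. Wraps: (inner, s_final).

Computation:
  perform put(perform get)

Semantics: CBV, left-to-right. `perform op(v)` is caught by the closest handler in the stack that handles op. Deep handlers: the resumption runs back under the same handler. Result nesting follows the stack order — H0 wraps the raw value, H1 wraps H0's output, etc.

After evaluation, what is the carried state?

Answer: 9

Step-by-step:
get @ H1 ⇒ 9
put(9) @ H1 ⇒ s:=9
H0 returns 0
H1 returns (0, 9)
= (0, 9)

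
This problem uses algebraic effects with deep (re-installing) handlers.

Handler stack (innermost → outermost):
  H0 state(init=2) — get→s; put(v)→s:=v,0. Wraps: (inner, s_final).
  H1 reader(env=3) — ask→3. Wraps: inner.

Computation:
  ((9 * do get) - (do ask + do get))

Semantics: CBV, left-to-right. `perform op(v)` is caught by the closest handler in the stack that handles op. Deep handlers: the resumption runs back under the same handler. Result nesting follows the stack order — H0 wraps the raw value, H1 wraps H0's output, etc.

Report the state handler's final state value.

Working:
get @ H0 ⇒ 2
ask @ H1 ⇒ 3
get @ H0 ⇒ 2
H0 returns (13, 2)
H1 returns (13, 2)
= (13, 2)

Answer: 2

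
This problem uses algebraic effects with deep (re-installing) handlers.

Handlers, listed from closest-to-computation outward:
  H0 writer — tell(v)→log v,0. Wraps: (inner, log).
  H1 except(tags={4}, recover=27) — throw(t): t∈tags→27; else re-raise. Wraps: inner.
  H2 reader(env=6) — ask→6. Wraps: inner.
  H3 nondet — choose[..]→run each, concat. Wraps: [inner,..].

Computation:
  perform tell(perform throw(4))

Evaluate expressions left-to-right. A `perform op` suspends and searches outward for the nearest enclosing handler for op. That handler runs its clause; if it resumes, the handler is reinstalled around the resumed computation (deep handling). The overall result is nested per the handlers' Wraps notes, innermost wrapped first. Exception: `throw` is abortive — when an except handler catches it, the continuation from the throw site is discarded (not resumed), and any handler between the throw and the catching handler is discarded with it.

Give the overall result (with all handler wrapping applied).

Answer: [27]

Evaluation trace:
throw(4) @ H1 caught ⇒ 27
H2 returns 27
H3 returns [27]
= [27]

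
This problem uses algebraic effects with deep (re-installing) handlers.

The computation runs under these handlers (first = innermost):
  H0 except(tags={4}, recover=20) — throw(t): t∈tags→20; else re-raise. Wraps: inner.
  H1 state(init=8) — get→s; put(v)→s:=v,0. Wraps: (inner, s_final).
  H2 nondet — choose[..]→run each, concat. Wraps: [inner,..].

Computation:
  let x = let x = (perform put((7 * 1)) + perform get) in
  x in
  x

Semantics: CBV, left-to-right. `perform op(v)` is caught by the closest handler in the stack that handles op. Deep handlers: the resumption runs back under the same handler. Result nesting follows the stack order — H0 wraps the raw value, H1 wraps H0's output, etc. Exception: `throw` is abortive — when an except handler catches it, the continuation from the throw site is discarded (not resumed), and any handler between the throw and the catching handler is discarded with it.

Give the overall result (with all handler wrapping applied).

Evaluation trace:
put(7) @ H1 ⇒ s:=7
get @ H1 ⇒ 7
H0 returns 7
H1 returns (7, 7)
H2 returns [(7, 7)]
= [(7, 7)]

Answer: [(7, 7)]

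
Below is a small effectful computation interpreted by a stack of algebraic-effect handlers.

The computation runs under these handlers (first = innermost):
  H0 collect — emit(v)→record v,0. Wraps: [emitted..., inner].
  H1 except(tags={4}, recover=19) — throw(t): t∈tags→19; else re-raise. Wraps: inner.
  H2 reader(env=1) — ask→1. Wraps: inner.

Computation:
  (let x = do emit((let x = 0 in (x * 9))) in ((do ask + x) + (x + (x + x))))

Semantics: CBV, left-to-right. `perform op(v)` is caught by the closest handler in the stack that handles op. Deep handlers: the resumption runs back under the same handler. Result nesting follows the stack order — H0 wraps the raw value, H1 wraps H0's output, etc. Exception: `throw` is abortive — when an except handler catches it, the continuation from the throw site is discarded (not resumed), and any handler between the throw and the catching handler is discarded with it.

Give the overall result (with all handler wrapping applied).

Step-by-step:
emit(0) @ H0 ⇒ out+=0
ask @ H2 ⇒ 1
H0 returns [0, 1]
H1 returns [0, 1]
H2 returns [0, 1]
= [0, 1]

Answer: [0, 1]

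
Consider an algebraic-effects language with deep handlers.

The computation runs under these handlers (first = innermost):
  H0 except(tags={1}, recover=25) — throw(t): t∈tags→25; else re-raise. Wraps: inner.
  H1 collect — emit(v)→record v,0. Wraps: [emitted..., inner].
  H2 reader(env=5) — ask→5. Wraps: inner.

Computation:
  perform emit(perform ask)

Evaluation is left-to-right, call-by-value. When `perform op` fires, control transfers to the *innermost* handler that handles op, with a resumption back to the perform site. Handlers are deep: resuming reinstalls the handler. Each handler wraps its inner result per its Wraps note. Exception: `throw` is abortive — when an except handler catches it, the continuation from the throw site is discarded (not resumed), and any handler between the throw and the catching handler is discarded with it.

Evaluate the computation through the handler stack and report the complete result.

Evaluation trace:
ask @ H2 ⇒ 5
emit(5) @ H1 ⇒ out+=5
H0 returns 0
H1 returns [5, 0]
H2 returns [5, 0]
= [5, 0]

Answer: [5, 0]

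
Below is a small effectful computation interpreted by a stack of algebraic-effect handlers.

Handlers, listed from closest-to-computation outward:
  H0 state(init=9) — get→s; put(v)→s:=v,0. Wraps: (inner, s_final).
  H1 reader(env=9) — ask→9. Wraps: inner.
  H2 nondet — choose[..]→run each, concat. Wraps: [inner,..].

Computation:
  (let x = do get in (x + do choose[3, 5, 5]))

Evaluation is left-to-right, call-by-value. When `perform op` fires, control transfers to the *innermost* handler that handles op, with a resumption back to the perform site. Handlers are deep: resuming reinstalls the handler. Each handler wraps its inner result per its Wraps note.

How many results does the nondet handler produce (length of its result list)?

Evaluation trace:
get @ H0 ⇒ 9
choose[3, 5, 5] @ H2
  branch[0] choose=3:
    H0 returns (12, 9)
    H1 returns (12, 9)
    H2 returns [(12, 9)]
  branch[1] choose=5:
    H0 returns (14, 9)
    H1 returns (14, 9)
    H2 returns [(14, 9)]
  branch[2] choose=5:
    H0 returns (14, 9)
    H1 returns (14, 9)
    H2 returns [(14, 9)]
= [(12, 9), (14, 9), (14, 9)]

Answer: 3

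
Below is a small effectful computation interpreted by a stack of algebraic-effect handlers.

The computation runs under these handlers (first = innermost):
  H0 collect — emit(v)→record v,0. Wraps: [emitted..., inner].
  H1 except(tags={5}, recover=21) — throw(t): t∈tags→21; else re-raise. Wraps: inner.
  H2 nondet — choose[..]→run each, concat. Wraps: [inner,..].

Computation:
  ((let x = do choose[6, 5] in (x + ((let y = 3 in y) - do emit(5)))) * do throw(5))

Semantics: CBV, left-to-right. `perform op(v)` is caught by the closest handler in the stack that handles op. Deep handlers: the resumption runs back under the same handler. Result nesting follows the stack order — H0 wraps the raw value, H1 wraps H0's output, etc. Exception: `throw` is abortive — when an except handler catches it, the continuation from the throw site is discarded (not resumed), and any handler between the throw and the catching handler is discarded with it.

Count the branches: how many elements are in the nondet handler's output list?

Step-by-step:
choose[6, 5] @ H2
  branch[0] choose=6:
    emit(5) @ H0 ⇒ out+=5
    throw(5) @ H1 caught ⇒ 21
    H2 returns [21]
  branch[1] choose=5:
    emit(5) @ H0 ⇒ out+=5
    throw(5) @ H1 caught ⇒ 21
    H2 returns [21]
= [21, 21]

Answer: 2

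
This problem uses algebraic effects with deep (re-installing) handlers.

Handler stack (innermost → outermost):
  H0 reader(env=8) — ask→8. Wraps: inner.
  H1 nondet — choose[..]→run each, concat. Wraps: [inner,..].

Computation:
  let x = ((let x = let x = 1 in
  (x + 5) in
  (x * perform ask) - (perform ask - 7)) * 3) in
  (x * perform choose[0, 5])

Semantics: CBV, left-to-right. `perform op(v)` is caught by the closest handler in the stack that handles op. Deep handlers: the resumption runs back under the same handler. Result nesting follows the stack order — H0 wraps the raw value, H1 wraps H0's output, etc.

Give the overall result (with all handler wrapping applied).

Evaluation trace:
ask @ H0 ⇒ 8
ask @ H0 ⇒ 8
choose[0, 5] @ H1
  branch[0] choose=0:
    H0 returns 0
    H1 returns [0]
  branch[1] choose=5:
    H0 returns 705
    H1 returns [705]
= [0, 705]

Answer: [0, 705]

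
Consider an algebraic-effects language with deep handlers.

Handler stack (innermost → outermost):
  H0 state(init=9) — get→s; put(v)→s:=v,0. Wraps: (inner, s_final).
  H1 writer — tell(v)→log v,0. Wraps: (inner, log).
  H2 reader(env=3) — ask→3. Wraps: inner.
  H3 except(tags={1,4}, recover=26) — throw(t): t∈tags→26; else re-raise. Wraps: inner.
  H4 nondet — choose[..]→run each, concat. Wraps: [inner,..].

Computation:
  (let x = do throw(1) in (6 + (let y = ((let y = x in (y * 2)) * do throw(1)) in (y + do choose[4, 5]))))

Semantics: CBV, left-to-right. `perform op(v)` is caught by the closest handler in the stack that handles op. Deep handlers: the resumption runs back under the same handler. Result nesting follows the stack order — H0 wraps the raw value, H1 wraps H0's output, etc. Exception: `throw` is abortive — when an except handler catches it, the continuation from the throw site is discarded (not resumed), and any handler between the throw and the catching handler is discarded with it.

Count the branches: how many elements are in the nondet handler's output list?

Answer: 1

Evaluation trace:
throw(1) @ H3 caught ⇒ 26
H4 returns [26]
= [26]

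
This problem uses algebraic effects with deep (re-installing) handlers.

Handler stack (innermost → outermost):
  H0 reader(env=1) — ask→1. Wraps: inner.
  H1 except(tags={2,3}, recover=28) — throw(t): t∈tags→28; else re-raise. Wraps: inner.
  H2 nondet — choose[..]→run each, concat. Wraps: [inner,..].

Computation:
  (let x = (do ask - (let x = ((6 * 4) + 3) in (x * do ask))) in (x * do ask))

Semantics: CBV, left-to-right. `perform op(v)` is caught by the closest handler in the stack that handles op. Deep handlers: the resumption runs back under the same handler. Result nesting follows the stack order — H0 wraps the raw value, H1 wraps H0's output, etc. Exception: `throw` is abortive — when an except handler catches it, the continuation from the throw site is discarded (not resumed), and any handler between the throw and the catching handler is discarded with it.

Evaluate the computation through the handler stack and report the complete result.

Working:
ask @ H0 ⇒ 1
ask @ H0 ⇒ 1
ask @ H0 ⇒ 1
H0 returns -26
H1 returns -26
H2 returns [-26]
= [-26]

Answer: [-26]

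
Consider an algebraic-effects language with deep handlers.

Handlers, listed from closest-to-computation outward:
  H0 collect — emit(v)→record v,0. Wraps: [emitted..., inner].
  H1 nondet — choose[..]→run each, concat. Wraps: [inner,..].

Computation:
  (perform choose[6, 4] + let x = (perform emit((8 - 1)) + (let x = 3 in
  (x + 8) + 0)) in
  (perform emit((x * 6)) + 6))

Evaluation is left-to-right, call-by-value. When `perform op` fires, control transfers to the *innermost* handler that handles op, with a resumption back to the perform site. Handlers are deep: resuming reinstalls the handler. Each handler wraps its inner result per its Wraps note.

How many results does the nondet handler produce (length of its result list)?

Answer: 2

Evaluation trace:
choose[6, 4] @ H1
  branch[0] choose=6:
    emit(7) @ H0 ⇒ out+=7
    emit(66) @ H0 ⇒ out+=66
    H0 returns [7, 66, 12]
    H1 returns [[7, 66, 12]]
  branch[1] choose=4:
    emit(7) @ H0 ⇒ out+=7
    emit(66) @ H0 ⇒ out+=66
    H0 returns [7, 66, 10]
    H1 returns [[7, 66, 10]]
= [[7, 66, 12], [7, 66, 10]]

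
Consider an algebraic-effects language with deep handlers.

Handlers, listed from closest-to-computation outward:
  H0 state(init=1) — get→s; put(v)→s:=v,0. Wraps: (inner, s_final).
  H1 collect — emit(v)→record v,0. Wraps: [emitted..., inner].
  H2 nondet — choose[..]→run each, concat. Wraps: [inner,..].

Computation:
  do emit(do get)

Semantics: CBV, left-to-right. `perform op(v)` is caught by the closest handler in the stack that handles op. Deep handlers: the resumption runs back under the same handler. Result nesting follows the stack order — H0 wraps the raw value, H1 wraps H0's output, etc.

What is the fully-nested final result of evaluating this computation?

Evaluation trace:
get @ H0 ⇒ 1
emit(1) @ H1 ⇒ out+=1
H0 returns (0, 1)
H1 returns [1, (0, 1)]
H2 returns [[1, (0, 1)]]
= [[1, (0, 1)]]

Answer: [[1, (0, 1)]]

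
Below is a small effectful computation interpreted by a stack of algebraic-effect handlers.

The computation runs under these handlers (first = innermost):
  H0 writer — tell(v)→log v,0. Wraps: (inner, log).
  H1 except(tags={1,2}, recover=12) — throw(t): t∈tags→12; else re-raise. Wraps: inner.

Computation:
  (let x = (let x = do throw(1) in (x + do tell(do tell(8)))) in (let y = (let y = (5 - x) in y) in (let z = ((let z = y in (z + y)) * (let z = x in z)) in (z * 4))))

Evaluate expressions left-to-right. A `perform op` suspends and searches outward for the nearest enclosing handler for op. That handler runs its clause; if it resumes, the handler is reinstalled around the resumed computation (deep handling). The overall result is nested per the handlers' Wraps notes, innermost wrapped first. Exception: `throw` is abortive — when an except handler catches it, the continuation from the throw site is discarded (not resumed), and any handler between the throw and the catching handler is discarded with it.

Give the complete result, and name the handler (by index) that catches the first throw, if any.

Answer: 12 ; first throw caught by: H1

Working:
throw(1) @ H1 caught ⇒ 12
= 12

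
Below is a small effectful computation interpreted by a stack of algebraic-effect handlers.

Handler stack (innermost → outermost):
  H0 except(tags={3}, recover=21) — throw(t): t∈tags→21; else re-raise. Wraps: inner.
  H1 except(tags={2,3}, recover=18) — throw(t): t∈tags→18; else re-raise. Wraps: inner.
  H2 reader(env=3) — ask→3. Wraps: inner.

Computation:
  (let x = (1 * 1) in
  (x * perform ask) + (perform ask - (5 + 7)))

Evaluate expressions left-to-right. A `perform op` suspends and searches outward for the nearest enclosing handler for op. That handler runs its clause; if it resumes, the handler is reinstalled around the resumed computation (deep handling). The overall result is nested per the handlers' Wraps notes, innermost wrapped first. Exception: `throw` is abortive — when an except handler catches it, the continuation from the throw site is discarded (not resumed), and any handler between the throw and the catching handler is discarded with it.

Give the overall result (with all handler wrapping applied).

Evaluation trace:
ask @ H2 ⇒ 3
ask @ H2 ⇒ 3
H0 returns -6
H1 returns -6
H2 returns -6
= -6

Answer: -6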